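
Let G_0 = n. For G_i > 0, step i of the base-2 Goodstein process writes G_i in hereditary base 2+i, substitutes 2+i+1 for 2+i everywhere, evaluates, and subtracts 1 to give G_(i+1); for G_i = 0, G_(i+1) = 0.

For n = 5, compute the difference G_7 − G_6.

base 2: 5 = 2^2 + 1; at 3: 3^3 + 1 = 28; next = 27
base 3: 27 = 3^3; at 4: 4^4 = 256; next = 255
base 4: 255 = 3·4^3 + 3·4^2 + 3·4 + 3; at 5: 3·5^3 + 3·5^2 + 3·5 + 3 = 468; next = 467
base 5: 467 = 3·5^3 + 3·5^2 + 3·5 + 2; at 6: 3·6^3 + 3·6^2 + 3·6 + 2 = 776; next = 775
base 6: 775 = 3·6^3 + 3·6^2 + 3·6 + 1; at 7: 3·7^3 + 3·7^2 + 3·7 + 1 = 1198; next = 1197
base 7: 1197 = 3·7^3 + 3·7^2 + 3·7; at 8: 3·8^3 + 3·8^2 + 3·8 = 1752; next = 1751
base 8: 1751 = 3·8^3 + 3·8^2 + 2·8 + 7; at 9: 3·9^3 + 3·9^2 + 2·9 + 7 = 2455; next = 2454

703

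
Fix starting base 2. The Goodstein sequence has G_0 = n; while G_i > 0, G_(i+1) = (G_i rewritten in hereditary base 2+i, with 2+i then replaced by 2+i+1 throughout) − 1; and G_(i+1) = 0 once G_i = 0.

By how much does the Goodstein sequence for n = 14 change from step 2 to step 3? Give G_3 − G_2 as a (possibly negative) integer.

17469

[0] 14 ≡ 2^(2 + 1) + 2^2 + 2 (base 2). Lift 3: 111. −1: 110.
[1] 110 ≡ 3^(3 + 1) + 3^3 + 2 (base 3). Lift 4: 1282. −1: 1281.
[2] 1281 ≡ 4^(4 + 1) + 4^4 + 1 (base 4). Lift 5: 18751. −1: 18750.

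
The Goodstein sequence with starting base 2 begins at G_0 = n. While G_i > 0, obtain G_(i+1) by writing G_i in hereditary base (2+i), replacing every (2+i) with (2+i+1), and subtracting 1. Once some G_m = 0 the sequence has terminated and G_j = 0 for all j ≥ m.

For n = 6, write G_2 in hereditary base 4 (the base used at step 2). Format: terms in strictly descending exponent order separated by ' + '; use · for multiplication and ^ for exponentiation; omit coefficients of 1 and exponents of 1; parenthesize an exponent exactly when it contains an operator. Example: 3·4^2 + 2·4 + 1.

[0] 6 ≡ 2^2 + 2 (base 2). Lift 3: 30. −1: 29.
[1] 29 ≡ 3^3 + 2 (base 3). Lift 4: 258. −1: 257.
[2] 257 ≡ 4^4 + 1 (base 4). Lift 5: 3126. −1: 3125.

4^4 + 1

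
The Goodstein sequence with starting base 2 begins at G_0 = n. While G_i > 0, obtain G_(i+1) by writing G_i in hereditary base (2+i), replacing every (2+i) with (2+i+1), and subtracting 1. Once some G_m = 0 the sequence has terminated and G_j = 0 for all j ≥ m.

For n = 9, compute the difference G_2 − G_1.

(0) 9|_2 = 2^(2 + 1) + 1 ↦ 3^(3 + 1) + 1|_3 = 82 ⇒ 81
(1) 81|_3 = 3^(3 + 1) ↦ 4^(4 + 1)|_4 = 1024 ⇒ 1023

942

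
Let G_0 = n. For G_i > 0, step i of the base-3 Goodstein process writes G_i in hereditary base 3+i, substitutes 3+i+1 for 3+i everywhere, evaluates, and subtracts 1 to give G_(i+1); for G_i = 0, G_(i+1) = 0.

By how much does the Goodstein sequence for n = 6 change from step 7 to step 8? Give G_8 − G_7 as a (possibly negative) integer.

[0] 6 ≡ 2·3 (base 3). Lift 4: 8. −1: 7.
[1] 7 ≡ 4 + 3 (base 4). Lift 5: 8. −1: 7.
[2] 7 ≡ 5 + 2 (base 5). Lift 6: 8. −1: 7.
[3] 7 ≡ 6 + 1 (base 6). Lift 7: 8. −1: 7.
[4] 7 ≡ 7 (base 7). Lift 8: 8. −1: 7.
[5] 7 ≡ 7 (base 8). Lift 9: 7. −1: 6.
[6] 6 ≡ 6 (base 9). Lift 10: 6. −1: 5.
[7] 5 ≡ 5 (base 10). Lift 11: 5. −1: 4.

-1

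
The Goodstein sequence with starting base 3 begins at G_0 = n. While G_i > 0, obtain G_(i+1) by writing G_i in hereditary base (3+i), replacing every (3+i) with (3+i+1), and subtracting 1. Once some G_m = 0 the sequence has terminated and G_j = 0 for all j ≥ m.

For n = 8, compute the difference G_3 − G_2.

(0) 8|_3 = 2·3 + 2 ↦ 2·4 + 2|_4 = 10 ⇒ 9
(1) 9|_4 = 2·4 + 1 ↦ 2·5 + 1|_5 = 11 ⇒ 10
(2) 10|_5 = 2·5 ↦ 2·6|_6 = 12 ⇒ 11

1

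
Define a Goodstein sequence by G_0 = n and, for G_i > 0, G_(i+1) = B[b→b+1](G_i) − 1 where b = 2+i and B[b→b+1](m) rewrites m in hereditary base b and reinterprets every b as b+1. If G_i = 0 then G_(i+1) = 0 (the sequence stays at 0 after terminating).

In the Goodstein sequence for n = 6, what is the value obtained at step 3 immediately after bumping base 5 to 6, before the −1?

46656

i=0: 6 = 2^2 + 2 (b=2); 2→3: 3^3 + 3 = 30; 30−1 = 29
i=1: 29 = 3^3 + 2 (b=3); 3→4: 4^4 + 2 = 258; 258−1 = 257
i=2: 257 = 4^4 + 1 (b=4); 4→5: 5^5 + 1 = 3126; 3126−1 = 3125
i=3: 3125 = 5^5 (b=5); 5→6: 6^6 = 46656; 46656−1 = 46655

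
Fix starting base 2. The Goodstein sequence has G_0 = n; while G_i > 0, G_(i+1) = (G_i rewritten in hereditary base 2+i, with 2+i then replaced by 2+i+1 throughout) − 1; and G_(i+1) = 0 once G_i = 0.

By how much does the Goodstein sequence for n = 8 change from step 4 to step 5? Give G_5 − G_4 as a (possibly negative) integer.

1553800

G_0 = 8. HB_2(8) = 2^(2 + 1). Bump = 81. G_1 = 80.
G_1 = 80. HB_3(80) = 2·3^3 + 2·3^2 + 2·3 + 2. Bump = 554. G_2 = 553.
G_2 = 553. HB_4(553) = 2·4^4 + 2·4^2 + 2·4 + 1. Bump = 6311. G_3 = 6310.
G_3 = 6310. HB_5(6310) = 2·5^5 + 2·5^2 + 2·5. Bump = 93396. G_4 = 93395.
G_4 = 93395. HB_6(93395) = 2·6^6 + 2·6^2 + 6 + 5. Bump = 1647196. G_5 = 1647195.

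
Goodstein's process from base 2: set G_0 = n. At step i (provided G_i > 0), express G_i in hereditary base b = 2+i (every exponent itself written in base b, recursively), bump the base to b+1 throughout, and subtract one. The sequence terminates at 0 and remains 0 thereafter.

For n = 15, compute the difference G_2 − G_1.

G_0=15  [base 2] 2^(2 + 1) + 2^2 + 2 + 1  →[2↦3]→  3^(3 + 1) + 3^3 + 3 + 1 = 112  −1 ⇒ G_1=111
G_1=111  [base 3] 3^(3 + 1) + 3^3 + 3  →[3↦4]→  4^(4 + 1) + 4^4 + 4 = 1284  −1 ⇒ G_2=1283

1172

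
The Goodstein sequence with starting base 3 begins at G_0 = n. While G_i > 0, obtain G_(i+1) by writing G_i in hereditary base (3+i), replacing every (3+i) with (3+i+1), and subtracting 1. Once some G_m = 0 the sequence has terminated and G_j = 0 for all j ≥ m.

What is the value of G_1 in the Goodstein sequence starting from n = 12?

19

(0) 12|_3 = 3^2 + 3 ↦ 4^2 + 4|_4 = 20 ⇒ 19
(1) 19|_4 = 4^2 + 3 ↦ 5^2 + 3|_5 = 28 ⇒ 27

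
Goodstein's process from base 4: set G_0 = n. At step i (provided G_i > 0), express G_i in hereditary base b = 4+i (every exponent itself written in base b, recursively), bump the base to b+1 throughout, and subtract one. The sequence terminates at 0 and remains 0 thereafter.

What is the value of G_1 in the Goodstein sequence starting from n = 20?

29

(0) 20|_4 = 4^2 + 4 ↦ 5^2 + 5|_5 = 30 ⇒ 29
(1) 29|_5 = 5^2 + 4 ↦ 6^2 + 4|_6 = 40 ⇒ 39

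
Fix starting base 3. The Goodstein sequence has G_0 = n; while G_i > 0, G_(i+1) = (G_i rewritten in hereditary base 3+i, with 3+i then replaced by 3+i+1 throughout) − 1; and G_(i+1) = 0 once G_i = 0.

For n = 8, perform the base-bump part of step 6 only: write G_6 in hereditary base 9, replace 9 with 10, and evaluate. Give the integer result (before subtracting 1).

12

base 3: 8 = 2·3 + 2; at 4: 2·4 + 2 = 10; next = 9
base 4: 9 = 2·4 + 1; at 5: 2·5 + 1 = 11; next = 10
base 5: 10 = 2·5; at 6: 2·6 = 12; next = 11
base 6: 11 = 6 + 5; at 7: 7 + 5 = 12; next = 11
base 7: 11 = 7 + 4; at 8: 8 + 4 = 12; next = 11
base 8: 11 = 8 + 3; at 9: 9 + 3 = 12; next = 11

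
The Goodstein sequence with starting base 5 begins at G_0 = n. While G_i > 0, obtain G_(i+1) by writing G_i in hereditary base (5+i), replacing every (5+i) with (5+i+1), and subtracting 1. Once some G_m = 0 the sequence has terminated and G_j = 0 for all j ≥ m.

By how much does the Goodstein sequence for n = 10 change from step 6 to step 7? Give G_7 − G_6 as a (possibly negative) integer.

0

[0] 10 ≡ 2·5 (base 5). Lift 6: 12. −1: 11.
[1] 11 ≡ 6 + 5 (base 6). Lift 7: 12. −1: 11.
[2] 11 ≡ 7 + 4 (base 7). Lift 8: 12. −1: 11.
[3] 11 ≡ 8 + 3 (base 8). Lift 9: 12. −1: 11.
[4] 11 ≡ 9 + 2 (base 9). Lift 10: 12. −1: 11.
[5] 11 ≡ 10 + 1 (base 10). Lift 11: 12. −1: 11.
[6] 11 ≡ 11 (base 11). Lift 12: 12. −1: 11.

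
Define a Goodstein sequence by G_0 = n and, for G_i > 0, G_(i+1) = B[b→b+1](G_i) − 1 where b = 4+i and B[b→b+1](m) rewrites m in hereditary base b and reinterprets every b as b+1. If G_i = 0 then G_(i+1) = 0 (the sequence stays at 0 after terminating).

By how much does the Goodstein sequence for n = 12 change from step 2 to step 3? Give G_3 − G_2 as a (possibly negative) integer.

G_0 = 12. HB_4(12) = 3·4. Bump = 15. G_1 = 14.
G_1 = 14. HB_5(14) = 2·5 + 4. Bump = 16. G_2 = 15.
G_2 = 15. HB_6(15) = 2·6 + 3. Bump = 17. G_3 = 16.

1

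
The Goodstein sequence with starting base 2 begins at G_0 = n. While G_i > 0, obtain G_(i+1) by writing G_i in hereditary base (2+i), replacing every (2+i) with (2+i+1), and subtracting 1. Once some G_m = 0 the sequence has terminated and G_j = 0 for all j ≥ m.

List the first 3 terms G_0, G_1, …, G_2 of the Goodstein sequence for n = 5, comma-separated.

base 2: 5 = 2^2 + 1; at 3: 3^3 + 1 = 28; next = 27
base 3: 27 = 3^3; at 4: 4^4 = 256; next = 255

5, 27, 255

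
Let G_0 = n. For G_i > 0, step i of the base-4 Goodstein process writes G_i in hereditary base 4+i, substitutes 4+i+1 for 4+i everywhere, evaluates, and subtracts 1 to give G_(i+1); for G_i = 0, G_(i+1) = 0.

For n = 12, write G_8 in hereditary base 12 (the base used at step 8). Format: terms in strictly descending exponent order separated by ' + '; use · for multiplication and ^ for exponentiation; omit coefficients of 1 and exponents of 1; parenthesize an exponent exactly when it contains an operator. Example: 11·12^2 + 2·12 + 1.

12 + 7

[0] 12 ≡ 3·4 (base 4). Lift 5: 15. −1: 14.
[1] 14 ≡ 2·5 + 4 (base 5). Lift 6: 16. −1: 15.
[2] 15 ≡ 2·6 + 3 (base 6). Lift 7: 17. −1: 16.
[3] 16 ≡ 2·7 + 2 (base 7). Lift 8: 18. −1: 17.
[4] 17 ≡ 2·8 + 1 (base 8). Lift 9: 19. −1: 18.
[5] 18 ≡ 2·9 (base 9). Lift 10: 20. −1: 19.
[6] 19 ≡ 10 + 9 (base 10). Lift 11: 20. −1: 19.
[7] 19 ≡ 11 + 8 (base 11). Lift 12: 20. −1: 19.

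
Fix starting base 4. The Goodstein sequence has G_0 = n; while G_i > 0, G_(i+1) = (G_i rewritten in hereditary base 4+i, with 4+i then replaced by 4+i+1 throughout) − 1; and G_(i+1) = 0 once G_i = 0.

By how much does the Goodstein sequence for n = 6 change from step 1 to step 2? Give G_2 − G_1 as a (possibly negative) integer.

i=0: 6 = 4 + 2 (b=4); 4→5: 5 + 2 = 7; 7−1 = 6
i=1: 6 = 5 + 1 (b=5); 5→6: 6 + 1 = 7; 7−1 = 6

0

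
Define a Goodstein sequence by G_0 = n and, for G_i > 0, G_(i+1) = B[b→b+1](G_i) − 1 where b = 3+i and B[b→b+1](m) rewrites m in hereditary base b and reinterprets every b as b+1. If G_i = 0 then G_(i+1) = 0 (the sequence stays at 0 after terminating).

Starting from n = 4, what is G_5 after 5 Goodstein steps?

1

step 0: 4 = 3 + 1; sub 4 for 3: 4 + 1; = 5; G_1 = 5−1 = 4
step 1: 4 = 4; sub 5 for 4: 5; = 5; G_2 = 5−1 = 4
step 2: 4 = 4; sub 6 for 5: 4; = 4; G_3 = 4−1 = 3
step 3: 3 = 3; sub 7 for 6: 3; = 3; G_4 = 3−1 = 2
step 4: 2 = 2; sub 8 for 7: 2; = 2; G_5 = 2−1 = 1
step 5: 1 = 1; sub 9 for 8: 1; = 1; G_6 = 1−1 = 0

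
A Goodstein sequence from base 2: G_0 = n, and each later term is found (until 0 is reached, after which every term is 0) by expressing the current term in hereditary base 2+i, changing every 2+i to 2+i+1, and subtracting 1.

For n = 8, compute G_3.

6310

[0] 8 ≡ 2^(2 + 1) (base 2). Lift 3: 81. −1: 80.
[1] 80 ≡ 2·3^3 + 2·3^2 + 2·3 + 2 (base 3). Lift 4: 554. −1: 553.
[2] 553 ≡ 2·4^4 + 2·4^2 + 2·4 + 1 (base 4). Lift 5: 6311. −1: 6310.
[3] 6310 ≡ 2·5^5 + 2·5^2 + 2·5 (base 5). Lift 6: 93396. −1: 93395.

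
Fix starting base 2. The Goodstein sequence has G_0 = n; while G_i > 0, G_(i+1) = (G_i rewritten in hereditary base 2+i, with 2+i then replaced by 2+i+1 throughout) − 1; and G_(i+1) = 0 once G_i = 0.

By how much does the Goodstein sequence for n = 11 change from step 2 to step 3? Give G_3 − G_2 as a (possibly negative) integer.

base 2: 11 = 2^(2 + 1) + 2 + 1; at 3: 3^(3 + 1) + 3 + 1 = 85; next = 84
base 3: 84 = 3^(3 + 1) + 3; at 4: 4^(4 + 1) + 4 = 1028; next = 1027
base 4: 1027 = 4^(4 + 1) + 3; at 5: 5^(5 + 1) + 3 = 15628; next = 15627

14600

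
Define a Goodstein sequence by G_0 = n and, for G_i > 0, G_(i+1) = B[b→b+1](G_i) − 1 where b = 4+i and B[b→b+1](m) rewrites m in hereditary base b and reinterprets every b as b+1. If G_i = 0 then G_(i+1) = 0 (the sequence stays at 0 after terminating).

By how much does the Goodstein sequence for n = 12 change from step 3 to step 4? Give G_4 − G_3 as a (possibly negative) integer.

1

base 4: 12 = 3·4; at 5: 3·5 = 15; next = 14
base 5: 14 = 2·5 + 4; at 6: 2·6 + 4 = 16; next = 15
base 6: 15 = 2·6 + 3; at 7: 2·7 + 3 = 17; next = 16
base 7: 16 = 2·7 + 2; at 8: 2·8 + 2 = 18; next = 17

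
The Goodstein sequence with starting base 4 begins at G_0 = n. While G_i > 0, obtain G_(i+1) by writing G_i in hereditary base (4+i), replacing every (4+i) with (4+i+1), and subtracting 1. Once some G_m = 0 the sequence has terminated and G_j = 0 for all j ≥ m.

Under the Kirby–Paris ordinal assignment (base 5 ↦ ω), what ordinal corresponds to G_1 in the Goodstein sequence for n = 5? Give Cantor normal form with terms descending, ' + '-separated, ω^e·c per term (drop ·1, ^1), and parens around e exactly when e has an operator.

ω

step 0: 5 = 4 + 1; sub 5 for 4: 5 + 1; = 6; G_1 = 6−1 = 5
step 1: 5 = 5; sub 6 for 5: 6; = 6; G_2 = 6−1 = 5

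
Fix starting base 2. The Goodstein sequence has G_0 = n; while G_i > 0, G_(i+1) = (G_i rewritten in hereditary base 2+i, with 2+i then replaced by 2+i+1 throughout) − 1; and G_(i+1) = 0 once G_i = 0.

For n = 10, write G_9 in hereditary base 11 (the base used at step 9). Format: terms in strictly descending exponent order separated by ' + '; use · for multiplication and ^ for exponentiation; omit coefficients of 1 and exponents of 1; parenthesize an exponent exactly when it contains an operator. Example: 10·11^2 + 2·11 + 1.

5·11^11 + 5·11^5 + 5·11^4 + 5·11^3 + 5·11^2 + 5·11

10 —HB2→ 2^(2 + 1) + 2 —bump→ 3^(3 + 1) + 3 = 84 —(−1)→ 83
83 —HB3→ 3^(3 + 1) + 2 —bump→ 4^(4 + 1) + 2 = 1026 —(−1)→ 1025
1025 —HB4→ 4^(4 + 1) + 1 —bump→ 5^(5 + 1) + 1 = 15626 —(−1)→ 15625
15625 —HB5→ 5^(5 + 1) —bump→ 6^(6 + 1) = 279936 —(−1)→ 279935
279935 —HB6→ 5·6^6 + 5·6^5 + 5·6^4 + 5·6^3 + 5·6^2 + 5·6 + 5 —bump→ 5·7^7 + 5·7^5 + 5·7^4 + 5·7^3 + 5·7^2 + 5·7 + 5 = 4215755 —(−1)→ 4215754
4215754 —HB7→ 5·7^7 + 5·7^5 + 5·7^4 + 5·7^3 + 5·7^2 + 5·7 + 4 —bump→ 5·8^8 + 5·8^5 + 5·8^4 + 5·8^3 + 5·8^2 + 5·8 + 4 = 84073324 —(−1)→ 84073323
84073323 —HB8→ 5·8^8 + 5·8^5 + 5·8^4 + 5·8^3 + 5·8^2 + 5·8 + 3 —bump→ 5·9^9 + 5·9^5 + 5·9^4 + 5·9^3 + 5·9^2 + 5·9 + 3 = 1937434593 —(−1)→ 1937434592
1937434592 —HB9→ 5·9^9 + 5·9^5 + 5·9^4 + 5·9^3 + 5·9^2 + 5·9 + 2 —bump→ 5·10^10 + 5·10^5 + 5·10^4 + 5·10^3 + 5·10^2 + 5·10 + 2 = 50000555552 —(−1)→ 50000555551
50000555551 —HB10→ 5·10^10 + 5·10^5 + 5·10^4 + 5·10^3 + 5·10^2 + 5·10 + 1 —bump→ 5·11^11 + 5·11^5 + 5·11^4 + 5·11^3 + 5·11^2 + 5·11 + 1 = 1426559238831 —(−1)→ 1426559238830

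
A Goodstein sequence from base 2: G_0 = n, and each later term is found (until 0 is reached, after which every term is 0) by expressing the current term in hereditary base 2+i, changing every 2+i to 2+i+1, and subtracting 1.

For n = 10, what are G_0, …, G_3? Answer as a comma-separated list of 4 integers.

step 0: 10 = 2^(2 + 1) + 2; sub 3 for 2: 3^(3 + 1) + 3; = 84; G_1 = 84−1 = 83
step 1: 83 = 3^(3 + 1) + 2; sub 4 for 3: 4^(4 + 1) + 2; = 1026; G_2 = 1026−1 = 1025
step 2: 1025 = 4^(4 + 1) + 1; sub 5 for 4: 5^(5 + 1) + 1; = 15626; G_3 = 15626−1 = 15625

10, 83, 1025, 15625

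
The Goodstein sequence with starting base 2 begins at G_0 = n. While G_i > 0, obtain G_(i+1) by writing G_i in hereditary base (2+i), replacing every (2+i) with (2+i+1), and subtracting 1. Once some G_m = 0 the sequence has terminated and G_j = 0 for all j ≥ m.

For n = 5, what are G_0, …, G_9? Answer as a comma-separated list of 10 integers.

5 —HB2→ 2^2 + 1 —bump→ 3^3 + 1 = 28 —(−1)→ 27
27 —HB3→ 3^3 —bump→ 4^4 = 256 —(−1)→ 255
255 —HB4→ 3·4^3 + 3·4^2 + 3·4 + 3 —bump→ 3·5^3 + 3·5^2 + 3·5 + 3 = 468 —(−1)→ 467
467 —HB5→ 3·5^3 + 3·5^2 + 3·5 + 2 —bump→ 3·6^3 + 3·6^2 + 3·6 + 2 = 776 —(−1)→ 775
775 —HB6→ 3·6^3 + 3·6^2 + 3·6 + 1 —bump→ 3·7^3 + 3·7^2 + 3·7 + 1 = 1198 —(−1)→ 1197
1197 —HB7→ 3·7^3 + 3·7^2 + 3·7 —bump→ 3·8^3 + 3·8^2 + 3·8 = 1752 —(−1)→ 1751
1751 —HB8→ 3·8^3 + 3·8^2 + 2·8 + 7 —bump→ 3·9^3 + 3·9^2 + 2·9 + 7 = 2455 —(−1)→ 2454
2454 —HB9→ 3·9^3 + 3·9^2 + 2·9 + 6 —bump→ 3·10^3 + 3·10^2 + 2·10 + 6 = 3326 —(−1)→ 3325
3325 —HB10→ 3·10^3 + 3·10^2 + 2·10 + 5 —bump→ 3·11^3 + 3·11^2 + 2·11 + 5 = 4383 —(−1)→ 4382

5, 27, 255, 467, 775, 1197, 1751, 2454, 3325, 4382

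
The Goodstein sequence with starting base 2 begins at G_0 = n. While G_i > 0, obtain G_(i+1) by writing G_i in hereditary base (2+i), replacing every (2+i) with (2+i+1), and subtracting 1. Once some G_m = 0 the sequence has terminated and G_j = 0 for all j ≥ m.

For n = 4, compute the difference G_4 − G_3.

23

step 0: 4 = 2^2; sub 3 for 2: 3^3; = 27; G_1 = 27−1 = 26
step 1: 26 = 2·3^2 + 2·3 + 2; sub 4 for 3: 2·4^2 + 2·4 + 2; = 42; G_2 = 42−1 = 41
step 2: 41 = 2·4^2 + 2·4 + 1; sub 5 for 4: 2·5^2 + 2·5 + 1; = 61; G_3 = 61−1 = 60
step 3: 60 = 2·5^2 + 2·5; sub 6 for 5: 2·6^2 + 2·6; = 84; G_4 = 84−1 = 83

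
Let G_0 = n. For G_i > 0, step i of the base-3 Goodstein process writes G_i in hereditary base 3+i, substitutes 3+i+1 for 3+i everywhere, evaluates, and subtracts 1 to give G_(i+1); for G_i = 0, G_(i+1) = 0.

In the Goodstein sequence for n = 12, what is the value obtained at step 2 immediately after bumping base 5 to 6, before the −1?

38

step 0: 12 = 3^2 + 3; sub 4 for 3: 4^2 + 4; = 20; G_1 = 20−1 = 19
step 1: 19 = 4^2 + 3; sub 5 for 4: 5^2 + 3; = 28; G_2 = 28−1 = 27
step 2: 27 = 5^2 + 2; sub 6 for 5: 6^2 + 2; = 38; G_3 = 38−1 = 37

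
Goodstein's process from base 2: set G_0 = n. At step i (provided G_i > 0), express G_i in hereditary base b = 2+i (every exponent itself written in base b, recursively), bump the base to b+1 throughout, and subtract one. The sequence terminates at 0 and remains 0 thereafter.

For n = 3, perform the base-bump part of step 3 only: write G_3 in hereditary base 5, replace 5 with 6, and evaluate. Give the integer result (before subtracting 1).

base 2: 3 = 2 + 1; at 3: 3 + 1 = 4; next = 3
base 3: 3 = 3; at 4: 4 = 4; next = 3
base 4: 3 = 3; at 5: 3 = 3; next = 2
base 5: 2 = 2; at 6: 2 = 2; next = 1

2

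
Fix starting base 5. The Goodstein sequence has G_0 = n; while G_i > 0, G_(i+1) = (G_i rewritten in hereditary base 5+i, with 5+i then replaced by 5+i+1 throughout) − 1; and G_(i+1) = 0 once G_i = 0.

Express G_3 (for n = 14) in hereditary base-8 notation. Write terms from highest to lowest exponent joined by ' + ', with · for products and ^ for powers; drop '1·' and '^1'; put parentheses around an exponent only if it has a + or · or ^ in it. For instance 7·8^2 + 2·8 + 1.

2·8 + 1

step 0: 14 = 2·5 + 4; sub 6 for 5: 2·6 + 4; = 16; G_1 = 16−1 = 15
step 1: 15 = 2·6 + 3; sub 7 for 6: 2·7 + 3; = 17; G_2 = 17−1 = 16
step 2: 16 = 2·7 + 2; sub 8 for 7: 2·8 + 2; = 18; G_3 = 18−1 = 17
step 3: 17 = 2·8 + 1; sub 9 for 8: 2·9 + 1; = 19; G_4 = 19−1 = 18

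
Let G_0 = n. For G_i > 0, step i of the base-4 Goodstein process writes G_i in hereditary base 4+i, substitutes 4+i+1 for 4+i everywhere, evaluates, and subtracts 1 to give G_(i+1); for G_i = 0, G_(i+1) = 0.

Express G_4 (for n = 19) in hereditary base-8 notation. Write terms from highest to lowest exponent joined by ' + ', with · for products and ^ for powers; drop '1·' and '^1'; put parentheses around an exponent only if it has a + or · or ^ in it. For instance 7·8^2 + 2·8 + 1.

19 —HB4→ 4^2 + 3 —bump→ 5^2 + 3 = 28 —(−1)→ 27
27 —HB5→ 5^2 + 2 —bump→ 6^2 + 2 = 38 —(−1)→ 37
37 —HB6→ 6^2 + 1 —bump→ 7^2 + 1 = 50 —(−1)→ 49
49 —HB7→ 7^2 —bump→ 8^2 = 64 —(−1)→ 63

7·8 + 7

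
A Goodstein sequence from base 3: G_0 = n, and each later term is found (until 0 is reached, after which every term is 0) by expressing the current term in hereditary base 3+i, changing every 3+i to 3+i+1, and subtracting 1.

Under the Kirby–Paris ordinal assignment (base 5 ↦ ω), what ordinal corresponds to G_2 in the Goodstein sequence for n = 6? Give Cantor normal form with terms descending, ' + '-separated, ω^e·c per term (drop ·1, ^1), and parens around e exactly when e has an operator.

ω + 2

G_0 = 6. HB_3(6) = 2·3. Bump = 8. G_1 = 7.
G_1 = 7. HB_4(7) = 4 + 3. Bump = 8. G_2 = 7.
G_2 = 7. HB_5(7) = 5 + 2. Bump = 8. G_3 = 7.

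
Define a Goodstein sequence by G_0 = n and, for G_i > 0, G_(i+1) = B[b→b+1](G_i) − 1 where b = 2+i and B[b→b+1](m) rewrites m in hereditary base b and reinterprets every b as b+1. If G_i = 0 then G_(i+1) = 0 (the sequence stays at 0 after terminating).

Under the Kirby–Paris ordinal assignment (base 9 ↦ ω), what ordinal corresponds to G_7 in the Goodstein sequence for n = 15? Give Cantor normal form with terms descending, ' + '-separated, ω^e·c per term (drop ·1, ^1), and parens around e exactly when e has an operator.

G_0 = 15. HB_2(15) = 2^(2 + 1) + 2^2 + 2 + 1. Bump = 112. G_1 = 111.
G_1 = 111. HB_3(111) = 3^(3 + 1) + 3^3 + 3. Bump = 1284. G_2 = 1283.
G_2 = 1283. HB_4(1283) = 4^(4 + 1) + 4^4 + 3. Bump = 18753. G_3 = 18752.
G_3 = 18752. HB_5(18752) = 5^(5 + 1) + 5^5 + 2. Bump = 326594. G_4 = 326593.
G_4 = 326593. HB_6(326593) = 6^(6 + 1) + 6^6 + 1. Bump = 6588345. G_5 = 6588344.
G_5 = 6588344. HB_7(6588344) = 7^(7 + 1) + 7^7. Bump = 150994944. G_6 = 150994943.
G_6 = 150994943. HB_8(150994943) = 8^(8 + 1) + 7·8^7 + 7·8^6 + 7·8^5 + 7·8^4 + 7·8^3 + 7·8^2 + 7·8 + 7. Bump = 3524450281. G_7 = 3524450280.
G_7 = 3524450280. HB_9(3524450280) = 9^(9 + 1) + 7·9^7 + 7·9^6 + 7·9^5 + 7·9^4 + 7·9^3 + 7·9^2 + 7·9 + 6. Bump = 100077777776. G_8 = 100077777775.

ω^(ω + 1) + ω^7·7 + ω^6·7 + ω^5·7 + ω^4·7 + ω^3·7 + ω^2·7 + ω·7 + 6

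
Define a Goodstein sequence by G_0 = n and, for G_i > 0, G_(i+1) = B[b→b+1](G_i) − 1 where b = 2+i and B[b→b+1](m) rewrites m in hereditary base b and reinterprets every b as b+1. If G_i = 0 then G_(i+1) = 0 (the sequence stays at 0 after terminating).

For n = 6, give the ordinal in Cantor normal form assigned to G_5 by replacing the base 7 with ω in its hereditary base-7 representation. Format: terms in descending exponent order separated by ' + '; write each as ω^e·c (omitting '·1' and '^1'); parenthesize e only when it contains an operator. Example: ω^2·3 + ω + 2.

ω^5·5 + ω^4·5 + ω^3·5 + ω^2·5 + ω·5 + 4

G_0 = 6. HB_2(6) = 2^2 + 2. Bump = 30. G_1 = 29.
G_1 = 29. HB_3(29) = 3^3 + 2. Bump = 258. G_2 = 257.
G_2 = 257. HB_4(257) = 4^4 + 1. Bump = 3126. G_3 = 3125.
G_3 = 3125. HB_5(3125) = 5^5. Bump = 46656. G_4 = 46655.
G_4 = 46655. HB_6(46655) = 5·6^5 + 5·6^4 + 5·6^3 + 5·6^2 + 5·6 + 5. Bump = 98040. G_5 = 98039.
G_5 = 98039. HB_7(98039) = 5·7^5 + 5·7^4 + 5·7^3 + 5·7^2 + 5·7 + 4. Bump = 187244. G_6 = 187243.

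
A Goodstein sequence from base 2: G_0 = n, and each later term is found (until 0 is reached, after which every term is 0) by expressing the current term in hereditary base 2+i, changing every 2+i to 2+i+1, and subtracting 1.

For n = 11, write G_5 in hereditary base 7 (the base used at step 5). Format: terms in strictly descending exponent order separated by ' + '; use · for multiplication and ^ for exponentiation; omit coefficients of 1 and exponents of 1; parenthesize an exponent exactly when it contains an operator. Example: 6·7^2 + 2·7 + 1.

base 2: 11 = 2^(2 + 1) + 2 + 1; at 3: 3^(3 + 1) + 3 + 1 = 85; next = 84
base 3: 84 = 3^(3 + 1) + 3; at 4: 4^(4 + 1) + 4 = 1028; next = 1027
base 4: 1027 = 4^(4 + 1) + 3; at 5: 5^(5 + 1) + 3 = 15628; next = 15627
base 5: 15627 = 5^(5 + 1) + 2; at 6: 6^(6 + 1) + 2 = 279938; next = 279937
base 6: 279937 = 6^(6 + 1) + 1; at 7: 7^(7 + 1) + 1 = 5764802; next = 5764801
base 7: 5764801 = 7^(7 + 1); at 8: 8^(8 + 1) = 134217728; next = 134217727

7^(7 + 1)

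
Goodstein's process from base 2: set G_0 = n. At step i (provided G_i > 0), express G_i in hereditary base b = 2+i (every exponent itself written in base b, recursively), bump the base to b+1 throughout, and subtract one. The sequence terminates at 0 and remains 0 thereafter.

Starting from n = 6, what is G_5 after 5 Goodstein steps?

98039

step 0: 6 = 2^2 + 2; sub 3 for 2: 3^3 + 3; = 30; G_1 = 30−1 = 29
step 1: 29 = 3^3 + 2; sub 4 for 3: 4^4 + 2; = 258; G_2 = 258−1 = 257
step 2: 257 = 4^4 + 1; sub 5 for 4: 5^5 + 1; = 3126; G_3 = 3126−1 = 3125
step 3: 3125 = 5^5; sub 6 for 5: 6^6; = 46656; G_4 = 46656−1 = 46655
step 4: 46655 = 5·6^5 + 5·6^4 + 5·6^3 + 5·6^2 + 5·6 + 5; sub 7 for 6: 5·7^5 + 5·7^4 + 5·7^3 + 5·7^2 + 5·7 + 5; = 98040; G_5 = 98040−1 = 98039
step 5: 98039 = 5·7^5 + 5·7^4 + 5·7^3 + 5·7^2 + 5·7 + 4; sub 8 for 7: 5·8^5 + 5·8^4 + 5·8^3 + 5·8^2 + 5·8 + 4; = 187244; G_6 = 187244−1 = 187243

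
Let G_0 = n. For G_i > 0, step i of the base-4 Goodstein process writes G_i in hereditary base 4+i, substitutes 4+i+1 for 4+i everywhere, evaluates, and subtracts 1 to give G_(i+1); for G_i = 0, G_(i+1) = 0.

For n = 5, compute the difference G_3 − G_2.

G_0=5  [base 4] 4 + 1  →[4↦5]→  5 + 1 = 6  −1 ⇒ G_1=5
G_1=5  [base 5] 5  →[5↦6]→  6 = 6  −1 ⇒ G_2=5
G_2=5  [base 6] 5  →[6↦7]→  5 = 5  −1 ⇒ G_3=4

-1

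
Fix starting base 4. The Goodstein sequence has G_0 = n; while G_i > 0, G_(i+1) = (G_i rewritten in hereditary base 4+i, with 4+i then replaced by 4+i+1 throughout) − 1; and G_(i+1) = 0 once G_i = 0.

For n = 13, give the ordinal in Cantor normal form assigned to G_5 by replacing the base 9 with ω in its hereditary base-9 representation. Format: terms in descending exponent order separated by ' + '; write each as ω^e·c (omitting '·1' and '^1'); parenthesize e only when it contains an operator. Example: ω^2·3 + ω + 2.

(0) 13|_4 = 3·4 + 1 ↦ 3·5 + 1|_5 = 16 ⇒ 15
(1) 15|_5 = 3·5 ↦ 3·6|_6 = 18 ⇒ 17
(2) 17|_6 = 2·6 + 5 ↦ 2·7 + 5|_7 = 19 ⇒ 18
(3) 18|_7 = 2·7 + 4 ↦ 2·8 + 4|_8 = 20 ⇒ 19
(4) 19|_8 = 2·8 + 3 ↦ 2·9 + 3|_9 = 21 ⇒ 20
(5) 20|_9 = 2·9 + 2 ↦ 2·10 + 2|_10 = 22 ⇒ 21

ω·2 + 2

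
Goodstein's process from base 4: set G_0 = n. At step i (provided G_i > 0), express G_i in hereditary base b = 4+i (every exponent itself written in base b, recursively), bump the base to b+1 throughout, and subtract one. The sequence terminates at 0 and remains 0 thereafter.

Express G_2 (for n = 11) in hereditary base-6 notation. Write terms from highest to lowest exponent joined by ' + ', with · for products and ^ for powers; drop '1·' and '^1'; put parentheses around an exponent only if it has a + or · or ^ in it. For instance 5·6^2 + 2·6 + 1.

i=0: 11 = 2·4 + 3 (b=4); 4→5: 2·5 + 3 = 13; 13−1 = 12
i=1: 12 = 2·5 + 2 (b=5); 5→6: 2·6 + 2 = 14; 14−1 = 13
i=2: 13 = 2·6 + 1 (b=6); 6→7: 2·7 + 1 = 15; 15−1 = 14

2·6 + 1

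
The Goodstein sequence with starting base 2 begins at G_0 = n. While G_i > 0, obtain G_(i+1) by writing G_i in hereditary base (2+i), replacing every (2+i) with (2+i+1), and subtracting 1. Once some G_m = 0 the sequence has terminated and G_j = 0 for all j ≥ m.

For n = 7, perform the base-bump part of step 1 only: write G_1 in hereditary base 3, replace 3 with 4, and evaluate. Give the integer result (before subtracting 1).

260

base 2: 7 = 2^2 + 2 + 1; at 3: 3^3 + 3 + 1 = 31; next = 30
base 3: 30 = 3^3 + 3; at 4: 4^4 + 4 = 260; next = 259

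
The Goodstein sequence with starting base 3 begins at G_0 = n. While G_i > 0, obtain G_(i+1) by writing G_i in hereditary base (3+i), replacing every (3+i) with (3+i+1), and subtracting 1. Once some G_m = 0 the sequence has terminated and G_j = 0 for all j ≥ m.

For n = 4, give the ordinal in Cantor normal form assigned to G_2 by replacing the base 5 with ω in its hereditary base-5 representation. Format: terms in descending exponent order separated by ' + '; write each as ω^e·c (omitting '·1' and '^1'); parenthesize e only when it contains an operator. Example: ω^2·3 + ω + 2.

(0) 4|_3 = 3 + 1 ↦ 4 + 1|_4 = 5 ⇒ 4
(1) 4|_4 = 4 ↦ 5|_5 = 5 ⇒ 4
(2) 4|_5 = 4 ↦ 4|_6 = 4 ⇒ 3

4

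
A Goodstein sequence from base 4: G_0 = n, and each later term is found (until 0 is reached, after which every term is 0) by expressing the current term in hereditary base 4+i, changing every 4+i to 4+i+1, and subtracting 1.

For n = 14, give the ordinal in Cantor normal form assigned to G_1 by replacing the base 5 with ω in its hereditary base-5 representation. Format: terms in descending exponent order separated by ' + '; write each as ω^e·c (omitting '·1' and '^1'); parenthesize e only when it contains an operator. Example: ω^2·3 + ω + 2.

step 0: 14 = 3·4 + 2; sub 5 for 4: 3·5 + 2; = 17; G_1 = 17−1 = 16
step 1: 16 = 3·5 + 1; sub 6 for 5: 3·6 + 1; = 19; G_2 = 19−1 = 18

ω·3 + 1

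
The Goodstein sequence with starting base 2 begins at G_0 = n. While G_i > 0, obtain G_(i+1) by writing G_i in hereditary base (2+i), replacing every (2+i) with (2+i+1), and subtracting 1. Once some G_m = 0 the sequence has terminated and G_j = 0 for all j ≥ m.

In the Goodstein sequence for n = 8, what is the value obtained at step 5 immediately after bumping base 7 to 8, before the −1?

G_0 = 8. HB_2(8) = 2^(2 + 1). Bump = 81. G_1 = 80.
G_1 = 80. HB_3(80) = 2·3^3 + 2·3^2 + 2·3 + 2. Bump = 554. G_2 = 553.
G_2 = 553. HB_4(553) = 2·4^4 + 2·4^2 + 2·4 + 1. Bump = 6311. G_3 = 6310.
G_3 = 6310. HB_5(6310) = 2·5^5 + 2·5^2 + 2·5. Bump = 93396. G_4 = 93395.
G_4 = 93395. HB_6(93395) = 2·6^6 + 2·6^2 + 6 + 5. Bump = 1647196. G_5 = 1647195.
G_5 = 1647195. HB_7(1647195) = 2·7^7 + 2·7^2 + 7 + 4. Bump = 33554572. G_6 = 33554571.

33554572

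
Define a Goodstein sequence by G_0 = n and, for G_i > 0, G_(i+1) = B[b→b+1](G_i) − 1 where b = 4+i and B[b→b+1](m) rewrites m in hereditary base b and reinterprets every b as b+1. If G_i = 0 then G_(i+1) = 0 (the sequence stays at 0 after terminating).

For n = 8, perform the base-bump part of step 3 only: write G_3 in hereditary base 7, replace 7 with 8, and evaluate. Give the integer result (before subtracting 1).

G_0=8  [base 4] 2·4  →[4↦5]→  2·5 = 10  −1 ⇒ G_1=9
G_1=9  [base 5] 5 + 4  →[5↦6]→  6 + 4 = 10  −1 ⇒ G_2=9
G_2=9  [base 6] 6 + 3  →[6↦7]→  7 + 3 = 10  −1 ⇒ G_3=9
G_3=9  [base 7] 7 + 2  →[7↦8]→  8 + 2 = 10  −1 ⇒ G_4=9

10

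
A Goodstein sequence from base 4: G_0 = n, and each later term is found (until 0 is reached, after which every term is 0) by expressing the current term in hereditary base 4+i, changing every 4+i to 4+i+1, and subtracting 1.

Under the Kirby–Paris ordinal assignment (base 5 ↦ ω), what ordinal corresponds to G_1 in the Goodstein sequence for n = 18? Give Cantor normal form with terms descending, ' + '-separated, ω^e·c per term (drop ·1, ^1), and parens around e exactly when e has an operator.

step 0: 18 = 4^2 + 2; sub 5 for 4: 5^2 + 2; = 27; G_1 = 27−1 = 26
step 1: 26 = 5^2 + 1; sub 6 for 5: 6^2 + 1; = 37; G_2 = 37−1 = 36

ω^2 + 1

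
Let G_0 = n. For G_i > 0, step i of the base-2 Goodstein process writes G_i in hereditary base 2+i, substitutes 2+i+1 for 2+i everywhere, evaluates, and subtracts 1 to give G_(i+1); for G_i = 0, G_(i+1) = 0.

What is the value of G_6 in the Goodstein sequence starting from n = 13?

base 2: 13 = 2^(2 + 1) + 2^2 + 1; at 3: 3^(3 + 1) + 3^3 + 1 = 109; next = 108
base 3: 108 = 3^(3 + 1) + 3^3; at 4: 4^(4 + 1) + 4^4 = 1280; next = 1279
base 4: 1279 = 4^(4 + 1) + 3·4^3 + 3·4^2 + 3·4 + 3; at 5: 5^(5 + 1) + 3·5^3 + 3·5^2 + 3·5 + 3 = 16093; next = 16092
base 5: 16092 = 5^(5 + 1) + 3·5^3 + 3·5^2 + 3·5 + 2; at 6: 6^(6 + 1) + 3·6^3 + 3·6^2 + 3·6 + 2 = 280712; next = 280711
base 6: 280711 = 6^(6 + 1) + 3·6^3 + 3·6^2 + 3·6 + 1; at 7: 7^(7 + 1) + 3·7^3 + 3·7^2 + 3·7 + 1 = 5765999; next = 5765998
base 7: 5765998 = 7^(7 + 1) + 3·7^3 + 3·7^2 + 3·7; at 8: 8^(8 + 1) + 3·8^3 + 3·8^2 + 3·8 = 134219480; next = 134219479
base 8: 134219479 = 8^(8 + 1) + 3·8^3 + 3·8^2 + 2·8 + 7; at 9: 9^(9 + 1) + 3·9^3 + 3·9^2 + 2·9 + 7 = 3486786856; next = 3486786855

134219479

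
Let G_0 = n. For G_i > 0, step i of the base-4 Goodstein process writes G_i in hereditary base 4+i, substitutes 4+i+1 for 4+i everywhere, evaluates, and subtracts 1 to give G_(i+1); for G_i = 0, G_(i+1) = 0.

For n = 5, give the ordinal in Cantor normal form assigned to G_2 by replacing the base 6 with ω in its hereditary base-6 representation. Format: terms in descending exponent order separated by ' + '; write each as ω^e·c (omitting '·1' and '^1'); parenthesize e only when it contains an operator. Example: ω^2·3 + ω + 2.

5

5 —HB4→ 4 + 1 —bump→ 5 + 1 = 6 —(−1)→ 5
5 —HB5→ 5 —bump→ 6 = 6 —(−1)→ 5
5 —HB6→ 5 —bump→ 5 = 5 —(−1)→ 4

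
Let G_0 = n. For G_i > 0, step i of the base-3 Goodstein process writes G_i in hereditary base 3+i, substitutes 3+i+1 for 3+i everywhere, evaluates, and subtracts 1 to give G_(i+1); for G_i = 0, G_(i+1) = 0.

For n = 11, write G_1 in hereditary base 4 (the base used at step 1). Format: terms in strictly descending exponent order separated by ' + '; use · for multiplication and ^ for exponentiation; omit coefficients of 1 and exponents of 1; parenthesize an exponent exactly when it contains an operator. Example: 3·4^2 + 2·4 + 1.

4^2 + 1

[0] 11 ≡ 3^2 + 2 (base 3). Lift 4: 18. −1: 17.
[1] 17 ≡ 4^2 + 1 (base 4). Lift 5: 26. −1: 25.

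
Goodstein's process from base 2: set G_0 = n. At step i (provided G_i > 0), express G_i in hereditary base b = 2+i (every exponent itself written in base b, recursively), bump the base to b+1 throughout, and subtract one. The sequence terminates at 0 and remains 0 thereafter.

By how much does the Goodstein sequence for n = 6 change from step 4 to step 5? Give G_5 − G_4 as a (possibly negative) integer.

(0) 6|_2 = 2^2 + 2 ↦ 3^3 + 3|_3 = 30 ⇒ 29
(1) 29|_3 = 3^3 + 2 ↦ 4^4 + 2|_4 = 258 ⇒ 257
(2) 257|_4 = 4^4 + 1 ↦ 5^5 + 1|_5 = 3126 ⇒ 3125
(3) 3125|_5 = 5^5 ↦ 6^6|_6 = 46656 ⇒ 46655
(4) 46655|_6 = 5·6^5 + 5·6^4 + 5·6^3 + 5·6^2 + 5·6 + 5 ↦ 5·7^5 + 5·7^4 + 5·7^3 + 5·7^2 + 5·7 + 5|_7 = 98040 ⇒ 98039

51384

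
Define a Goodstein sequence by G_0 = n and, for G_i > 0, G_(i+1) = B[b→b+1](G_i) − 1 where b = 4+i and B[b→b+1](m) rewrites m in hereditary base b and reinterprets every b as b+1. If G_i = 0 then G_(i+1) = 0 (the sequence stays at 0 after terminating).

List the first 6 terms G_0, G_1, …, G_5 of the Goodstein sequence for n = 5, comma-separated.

5, 5, 5, 4, 3, 2

i=0: 5 = 4 + 1 (b=4); 4→5: 5 + 1 = 6; 6−1 = 5
i=1: 5 = 5 (b=5); 5→6: 6 = 6; 6−1 = 5
i=2: 5 = 5 (b=6); 6→7: 5 = 5; 5−1 = 4
i=3: 4 = 4 (b=7); 7→8: 4 = 4; 4−1 = 3
i=4: 3 = 3 (b=8); 8→9: 3 = 3; 3−1 = 2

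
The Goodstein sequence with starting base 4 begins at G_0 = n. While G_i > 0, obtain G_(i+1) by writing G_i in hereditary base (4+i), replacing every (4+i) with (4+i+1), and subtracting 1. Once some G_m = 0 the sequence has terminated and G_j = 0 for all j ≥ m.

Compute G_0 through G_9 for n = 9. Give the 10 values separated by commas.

9, 10, 11, 11, 11, 11, 11, 11, 11, 10

G_0=9  [base 4] 2·4 + 1  →[4↦5]→  2·5 + 1 = 11  −1 ⇒ G_1=10
G_1=10  [base 5] 2·5  →[5↦6]→  2·6 = 12  −1 ⇒ G_2=11
G_2=11  [base 6] 6 + 5  →[6↦7]→  7 + 5 = 12  −1 ⇒ G_3=11
G_3=11  [base 7] 7 + 4  →[7↦8]→  8 + 4 = 12  −1 ⇒ G_4=11
G_4=11  [base 8] 8 + 3  →[8↦9]→  9 + 3 = 12  −1 ⇒ G_5=11
G_5=11  [base 9] 9 + 2  →[9↦10]→  10 + 2 = 12  −1 ⇒ G_6=11
G_6=11  [base 10] 10 + 1  →[10↦11]→  11 + 1 = 12  −1 ⇒ G_7=11
G_7=11  [base 11] 11  →[11↦12]→  12 = 12  −1 ⇒ G_8=11
G_8=11  [base 12] 11  →[12↦13]→  11 = 11  −1 ⇒ G_9=10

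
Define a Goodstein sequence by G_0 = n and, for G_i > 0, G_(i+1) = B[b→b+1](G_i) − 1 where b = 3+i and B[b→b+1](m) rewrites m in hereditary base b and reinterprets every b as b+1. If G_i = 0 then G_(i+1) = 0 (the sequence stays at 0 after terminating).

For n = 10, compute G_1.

i=0: 10 = 3^2 + 1 (b=3); 3→4: 4^2 + 1 = 17; 17−1 = 16
i=1: 16 = 4^2 (b=4); 4→5: 5^2 = 25; 25−1 = 24

16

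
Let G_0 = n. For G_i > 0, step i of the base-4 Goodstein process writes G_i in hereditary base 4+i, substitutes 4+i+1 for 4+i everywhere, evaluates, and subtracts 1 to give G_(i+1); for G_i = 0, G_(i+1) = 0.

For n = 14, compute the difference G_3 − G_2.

2

G_0=14  [base 4] 3·4 + 2  →[4↦5]→  3·5 + 2 = 17  −1 ⇒ G_1=16
G_1=16  [base 5] 3·5 + 1  →[5↦6]→  3·6 + 1 = 19  −1 ⇒ G_2=18
G_2=18  [base 6] 3·6  →[6↦7]→  3·7 = 21  −1 ⇒ G_3=20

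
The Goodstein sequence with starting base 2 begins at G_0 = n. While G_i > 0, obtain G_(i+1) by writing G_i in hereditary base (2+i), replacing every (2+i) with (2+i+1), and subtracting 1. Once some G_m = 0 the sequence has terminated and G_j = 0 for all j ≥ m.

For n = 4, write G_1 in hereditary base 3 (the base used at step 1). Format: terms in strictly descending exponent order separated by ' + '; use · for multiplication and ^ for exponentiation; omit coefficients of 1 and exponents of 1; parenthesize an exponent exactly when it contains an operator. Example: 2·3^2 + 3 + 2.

[0] 4 ≡ 2^2 (base 2). Lift 3: 27. −1: 26.
[1] 26 ≡ 2·3^2 + 2·3 + 2 (base 3). Lift 4: 42. −1: 41.

2·3^2 + 2·3 + 2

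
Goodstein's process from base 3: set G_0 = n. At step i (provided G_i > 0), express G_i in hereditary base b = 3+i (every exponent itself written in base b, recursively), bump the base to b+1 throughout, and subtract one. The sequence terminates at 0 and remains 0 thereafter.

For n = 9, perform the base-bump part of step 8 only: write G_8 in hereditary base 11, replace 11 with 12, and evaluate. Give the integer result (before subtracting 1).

9 —HB3→ 3^2 —bump→ 4^2 = 16 —(−1)→ 15
15 —HB4→ 3·4 + 3 —bump→ 3·5 + 3 = 18 —(−1)→ 17
17 —HB5→ 3·5 + 2 —bump→ 3·6 + 2 = 20 —(−1)→ 19
19 —HB6→ 3·6 + 1 —bump→ 3·7 + 1 = 22 —(−1)→ 21
21 —HB7→ 3·7 —bump→ 3·8 = 24 —(−1)→ 23
23 —HB8→ 2·8 + 7 —bump→ 2·9 + 7 = 25 —(−1)→ 24
24 —HB9→ 2·9 + 6 —bump→ 2·10 + 6 = 26 —(−1)→ 25
25 —HB10→ 2·10 + 5 —bump→ 2·11 + 5 = 27 —(−1)→ 26

28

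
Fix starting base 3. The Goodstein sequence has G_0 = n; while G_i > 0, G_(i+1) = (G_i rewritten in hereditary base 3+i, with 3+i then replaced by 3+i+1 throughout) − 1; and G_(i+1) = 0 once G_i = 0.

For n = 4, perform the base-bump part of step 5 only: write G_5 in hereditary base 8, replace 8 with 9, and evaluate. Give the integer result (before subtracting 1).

1

4 —HB3→ 3 + 1 —bump→ 4 + 1 = 5 —(−1)→ 4
4 —HB4→ 4 —bump→ 5 = 5 —(−1)→ 4
4 —HB5→ 4 —bump→ 4 = 4 —(−1)→ 3
3 —HB6→ 3 —bump→ 3 = 3 —(−1)→ 2
2 —HB7→ 2 —bump→ 2 = 2 —(−1)→ 1
1 —HB8→ 1 —bump→ 1 = 1 —(−1)→ 0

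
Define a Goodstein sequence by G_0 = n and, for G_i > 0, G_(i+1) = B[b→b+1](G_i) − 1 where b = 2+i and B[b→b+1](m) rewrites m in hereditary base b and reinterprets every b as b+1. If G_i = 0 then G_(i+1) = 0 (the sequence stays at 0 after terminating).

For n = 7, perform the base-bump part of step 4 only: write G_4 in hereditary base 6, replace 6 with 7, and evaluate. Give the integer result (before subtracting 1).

823544

G_0=7  [base 2] 2^2 + 2 + 1  →[2↦3]→  3^3 + 3 + 1 = 31  −1 ⇒ G_1=30
G_1=30  [base 3] 3^3 + 3  →[3↦4]→  4^4 + 4 = 260  −1 ⇒ G_2=259
G_2=259  [base 4] 4^4 + 3  →[4↦5]→  5^5 + 3 = 3128  −1 ⇒ G_3=3127
G_3=3127  [base 5] 5^5 + 2  →[5↦6]→  6^6 + 2 = 46658  −1 ⇒ G_4=46657
G_4=46657  [base 6] 6^6 + 1  →[6↦7]→  7^7 + 1 = 823544  −1 ⇒ G_5=823543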